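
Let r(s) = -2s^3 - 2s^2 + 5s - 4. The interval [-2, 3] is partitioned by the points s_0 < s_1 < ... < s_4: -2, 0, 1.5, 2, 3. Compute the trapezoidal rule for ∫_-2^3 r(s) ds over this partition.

-64.75

Subinterval widths: 2, 1.5, 0.5, 1.
r(-2) = -6, r(0) = -4, r(1.5) = -7.75, r(2) = -18, r(3) = -61.
On each subinterval the trapezoid contributes (Δs_i/2)·[r(s_{i-1}) + r(s_i)].
Sum = -64.75.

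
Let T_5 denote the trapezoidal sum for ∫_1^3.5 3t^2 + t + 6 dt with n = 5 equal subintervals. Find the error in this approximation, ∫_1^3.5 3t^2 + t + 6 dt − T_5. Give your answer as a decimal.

Exact integral: ∫_1^3.5 f(t) dt = 62.5.
T_5 = 62.8125.
Error = 62.5 − 62.8125 = -0.3125.

-0.3125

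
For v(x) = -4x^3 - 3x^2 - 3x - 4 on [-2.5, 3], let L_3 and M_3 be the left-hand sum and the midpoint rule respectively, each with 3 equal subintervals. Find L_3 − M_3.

L_3 ≈ 49.80555556.
M_3 ≈ -101.44444444.
L_3 − M_3 = 151.25.

151.25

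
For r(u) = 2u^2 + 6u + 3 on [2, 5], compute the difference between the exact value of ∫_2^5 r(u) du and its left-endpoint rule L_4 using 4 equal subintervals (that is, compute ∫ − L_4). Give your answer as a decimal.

Exact integral: ∫_2^5 r(u) du = 150.
L_4 = 128.0625.
Error = 150 − 128.0625 = 21.9375.

21.9375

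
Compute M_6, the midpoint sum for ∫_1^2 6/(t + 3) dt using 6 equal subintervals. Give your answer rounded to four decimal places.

1.3387

Δt = (2 − 1)/6 = 1/6.
Midpoints: 13/12, 1.25, 17/12, 19/12, 1.75, 23/12.
f(13/12) = 72/49, f(1.25) = 24/17, f(17/12) = 72/53, f(19/12) = 72/55, f(1.75) = 24/19, f(23/12) = 72/59.
Sum = Δt · [f(13/12) + f(1.25) + f(17/12) + ...].
Sum ≈ 1.3387.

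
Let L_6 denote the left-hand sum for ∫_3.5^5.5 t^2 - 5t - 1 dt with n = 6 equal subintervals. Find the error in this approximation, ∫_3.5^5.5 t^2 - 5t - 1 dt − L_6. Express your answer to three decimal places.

1.296

Exact integral: ∫_3.5^5.5 f(t) dt ≈ -5.83333.
L_6 ≈ -7.12963.
Error ≈ -5.83333 − (-7.12963) ≈ 1.296.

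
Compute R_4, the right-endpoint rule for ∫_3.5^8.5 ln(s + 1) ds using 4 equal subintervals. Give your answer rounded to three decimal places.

10.071

Δs = (8.5 − 3.5)/4 = 1.25.
Right endpoints: 4.75, 6, 7.25, 8.5.
f(4.75) ≈ 1.749, f(6) ≈ 1.946, f(7.25) ≈ 2.110, f(8.5) ≈ 2.251.
Sum = Δs · [f(4.75) + f(6) + f(7.25) + f(8.5)].
Sum ≈ 10.071.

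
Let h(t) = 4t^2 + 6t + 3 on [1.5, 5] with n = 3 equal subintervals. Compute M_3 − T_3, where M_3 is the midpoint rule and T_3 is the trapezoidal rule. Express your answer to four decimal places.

M_3 ≈ 239.328704.
T_3 ≈ 244.092593.
M_3 − T_3 ≈ -4.7639.

-4.7639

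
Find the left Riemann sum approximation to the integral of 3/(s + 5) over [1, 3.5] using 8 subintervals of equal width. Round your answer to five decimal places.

1.06824

Δs = (3.5 − 1)/8 = 0.3125.
Left endpoints: 1, 1.3125, 1.625, 1.9375, 2.25, 2.5625, 2.875, 3.1875.
f(1) = 0.5, f(1.3125) = 48/101, f(1.625) = 24/53, f(1.9375) = 16/37, f(2.25) = 12/29, f(2.5625) = 48/121, f(2.875) = 8/21, f(3.1875) = 48/131.
Sum = Δs · [f(1) + f(1.3125) + f(1.625) + ...].
Sum ≈ 1.06824.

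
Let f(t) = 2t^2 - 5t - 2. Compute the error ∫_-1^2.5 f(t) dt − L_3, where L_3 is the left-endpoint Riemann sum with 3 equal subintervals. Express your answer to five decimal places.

-5.67130

Exact integral: ∫_-1^2.5 f(t) dt ≈ -9.0416667.
L_3 ≈ -3.3703704.
Error ≈ -9.0416667 − (-3.3703704) ≈ -5.67130.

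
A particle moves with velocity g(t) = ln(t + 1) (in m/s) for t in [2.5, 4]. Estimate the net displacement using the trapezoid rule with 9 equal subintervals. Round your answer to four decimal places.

2.1623

Δt = (4 − 2.5)/9 = 1/6.
g(2.5) ≈ 1.2528, g(8/3) ≈ 1.2993, g(17/6) ≈ 1.3437, g(3) ≈ 1.3863, g(19/6) ≈ 1.4271, g(10/3) ≈ 1.4663, g(3.5) ≈ 1.5041, g(11/3) ≈ 1.5404, g(23/6) ≈ 1.5755, g(4) ≈ 1.6094.
T_9 = (Δt/2)·[g(t_0) + 2g(t_1) + ... + 2g(t_{8}) + g(t_9)].
Sum ≈ 2.1623.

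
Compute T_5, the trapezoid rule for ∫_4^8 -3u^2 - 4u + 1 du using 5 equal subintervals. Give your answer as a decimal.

Δu = (8 − 4)/5 = 0.8.
f(4) = -63, f(4.8) = -87.32, f(5.6) = -115.48, f(6.4) = -147.48, f(7.2) = -183.32, f(8) = -223.
T_5 = (Δu/2)·[f(u_0) + 2f(u_1) + ... + 2f(u_{4}) + f(u_5)].
Sum = -541.28.

-541.28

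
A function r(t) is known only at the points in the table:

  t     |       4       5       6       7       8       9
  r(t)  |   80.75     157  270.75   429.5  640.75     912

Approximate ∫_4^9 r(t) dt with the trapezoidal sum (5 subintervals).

Δt = 1.
T_5 = (1/2)·[80.75 + 2·157 + 2·270.75 + 2·429.5 + 2·640.75 + 912] = 1994.375.

1994.375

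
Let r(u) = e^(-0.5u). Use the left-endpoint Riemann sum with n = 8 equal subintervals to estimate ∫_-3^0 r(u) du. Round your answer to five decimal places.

Δu = (0 − (-3))/8 = 0.375.
Left endpoints: -3, -2.625, -2.25, -1.875, -1.5, -1.125, -0.75, -0.375.
r(-3) ≈ 4.48169, r(-2.625) ≈ 3.71545, r(-2.25) ≈ 3.08022, r(-1.875) ≈ 2.55359, r(-1.5) ≈ 2.11700, r(-1.125) ≈ 1.75505, r(-0.75) ≈ 1.45499, r(-0.375) ≈ 1.20623.
Sum = Δu · [r(-3) + r(-2.625) + r(-2.25) + ...].
Sum ≈ 7.63658.

7.63658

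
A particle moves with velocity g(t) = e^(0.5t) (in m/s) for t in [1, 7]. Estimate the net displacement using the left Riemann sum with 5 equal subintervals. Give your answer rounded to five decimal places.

Δt = (7 − 1)/5 = 1.2.
Left endpoints: 1, 2.2, 3.4, 4.6, 5.8.
g(1) ≈ 1.64872, g(2.2) ≈ 3.00417, g(3.4) ≈ 5.47395, g(4.6) ≈ 9.97418, g(5.8) ≈ 18.17415.
Sum = Δt · [g(1) + g(2.2) + g(3.4) + g(4.6) + g(5.8)].
Sum ≈ 45.93020.

45.93020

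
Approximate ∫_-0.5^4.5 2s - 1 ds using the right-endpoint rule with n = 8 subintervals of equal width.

18.125

Δs = (4.5 − (-0.5))/8 = 0.625.
Right endpoints: 0.125, 0.75, 1.375, 2, 2.625, 3.25, 3.875, 4.5.
f(0.125) = -0.75, f(0.75) = 0.5, f(1.375) = 1.75, f(2) = 3, f(2.625) = 4.25, f(3.25) = 5.5, f(3.875) = 6.75, f(4.5) = 8.
Sum = Δs · [f(0.125) + f(0.75) + f(1.375) + ...].
Sum = 18.125.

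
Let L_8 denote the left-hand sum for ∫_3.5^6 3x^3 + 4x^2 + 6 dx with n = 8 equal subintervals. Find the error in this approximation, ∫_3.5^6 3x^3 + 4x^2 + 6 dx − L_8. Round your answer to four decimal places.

Exact integral: ∫_3.5^6 f(x) dx ≈ 1105.286458.
L_8 ≈ 1011.192627.
Error ≈ 1105.286458 − 1011.192627 ≈ 94.0938.

94.0938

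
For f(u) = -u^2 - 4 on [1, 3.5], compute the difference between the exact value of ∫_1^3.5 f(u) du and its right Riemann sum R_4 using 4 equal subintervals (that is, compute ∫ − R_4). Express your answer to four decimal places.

Exact integral: ∫_1^3.5 f(u) du ≈ -23.958333.
R_4 = -27.63671875.
Error ≈ -23.958333 − (-27.63671875) ≈ 3.6784.

3.6784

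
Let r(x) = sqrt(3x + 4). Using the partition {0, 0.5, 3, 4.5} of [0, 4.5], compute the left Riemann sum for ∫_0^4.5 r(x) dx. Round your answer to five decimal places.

Subinterval widths: 0.5, 2.5, 1.5.
Left endpoints: 0, 0.5, 3.
r(0) ≈ 2.00000, r(0.5) ≈ 2.34521, r(3) ≈ 3.60555.
Sum = Σ Δx_i · r(x_i).
Sum ≈ 12.27135.

12.27135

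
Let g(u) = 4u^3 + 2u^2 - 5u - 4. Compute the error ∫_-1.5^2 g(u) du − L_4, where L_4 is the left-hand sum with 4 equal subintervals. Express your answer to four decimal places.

11.5482

Exact integral: ∫_-1.5^2 g(u) du ≈ 0.145833.
L_4 = -11.40234375.
Error ≈ 0.145833 − (-11.40234375) ≈ 11.5482.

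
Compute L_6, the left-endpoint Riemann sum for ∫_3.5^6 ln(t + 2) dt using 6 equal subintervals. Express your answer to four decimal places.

Δt = (6 − 3.5)/6 = 5/12.
Left endpoints: 3.5, 47/12, 13/3, 4.75, 31/6, 67/12.
f(3.5) ≈ 1.7047, f(47/12) ≈ 1.7778, f(13/3) ≈ 1.8458, f(4.75) ≈ 1.9095, f(31/6) ≈ 1.9694, f(67/12) ≈ 2.0260.
Sum = Δt · [f(3.5) + f(47/12) + f(13/3) + ...].
Sum ≈ 4.6805.

4.6805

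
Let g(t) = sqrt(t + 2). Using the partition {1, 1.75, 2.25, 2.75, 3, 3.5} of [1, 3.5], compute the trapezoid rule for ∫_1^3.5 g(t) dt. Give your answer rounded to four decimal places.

Subinterval widths: 0.75, 0.5, 0.5, 0.25, 0.5.
g(1) ≈ 1.7321, g(1.75) ≈ 1.9365, g(2.25) ≈ 2.0616, g(2.75) ≈ 2.1794, g(3) ≈ 2.2361, g(3.5) ≈ 2.3452.
On each subinterval the trapezoid contributes (Δt_i/2)·[g(t_{i-1}) + g(t_i)].
Sum ≈ 5.1327.

5.1327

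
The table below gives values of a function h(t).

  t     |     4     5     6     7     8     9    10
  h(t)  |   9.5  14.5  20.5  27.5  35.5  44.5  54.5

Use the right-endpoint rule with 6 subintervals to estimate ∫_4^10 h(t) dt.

197

Δt = 1.
Sum = 1·[14.5 + 20.5 + 27.5 + 35.5 + 44.5 + 54.5] = 197.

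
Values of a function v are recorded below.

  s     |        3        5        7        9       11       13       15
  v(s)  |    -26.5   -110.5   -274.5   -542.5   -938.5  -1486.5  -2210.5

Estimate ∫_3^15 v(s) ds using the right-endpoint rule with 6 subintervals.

Δs = 2.
Sum = 2·[(-110.5) + (-274.5) + (-542.5) + (-938.5) + (-1486.5) + (-2210.5)] = -11126.

-11126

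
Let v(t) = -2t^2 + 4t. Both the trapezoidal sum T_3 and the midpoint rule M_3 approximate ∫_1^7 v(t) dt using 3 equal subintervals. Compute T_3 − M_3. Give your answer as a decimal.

T_3 = -140.
M_3 = -128.
T_3 − M_3 = -12.

-12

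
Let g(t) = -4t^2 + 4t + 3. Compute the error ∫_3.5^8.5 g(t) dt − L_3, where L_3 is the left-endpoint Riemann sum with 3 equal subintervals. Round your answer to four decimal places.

-174.0741

Exact integral: ∫_3.5^8.5 g(t) dt ≈ -626.666667.
L_3 ≈ -452.592593.
Error ≈ -626.666667 − (-452.592593) ≈ -174.0741.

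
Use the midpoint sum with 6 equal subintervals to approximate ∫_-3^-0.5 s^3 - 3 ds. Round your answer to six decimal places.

Δs = (-0.5 − (-3))/6 = 5/12.
Midpoints: -67/24, -2.375, -47/24, -37/24, -1.125, -17/24.
f(-67/24) = -342235/13824, f(-2.375) = -8395/512, f(-47/24) = -145295/13824, f(-37/24) = -92125/13824, f(-1.125) = -2265/512, f(-17/24) = -46385/13824.
Sum = Δs · [f(-67/24) + f(-2.375) + f(-47/24) + ...].
Sum ≈ -27.544488.

-27.544488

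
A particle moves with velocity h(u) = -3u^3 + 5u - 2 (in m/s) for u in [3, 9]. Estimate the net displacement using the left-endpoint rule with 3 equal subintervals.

-2832

Δu = (9 − 3)/3 = 2.
Left endpoints: 3, 5, 7.
h(3) = -68, h(5) = -352, h(7) = -996.
Sum = Δu · [h(3) + h(5) + h(7)].
Sum = -2832.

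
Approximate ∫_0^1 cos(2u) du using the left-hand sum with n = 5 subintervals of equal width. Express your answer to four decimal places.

0.5902

Δu = (1 − 0)/5 = 0.2.
Left endpoints: 0, 0.2, 0.4, 0.6, 0.8.
f(0) ≈ 1.0000, f(0.2) ≈ 0.9211, f(0.4) ≈ 0.6967, f(0.6) ≈ 0.3624, f(0.8) ≈ -0.0292.
Sum = Δu · [f(0) + f(0.2) + f(0.4) + f(0.6) + f(0.8)].
Sum ≈ 0.5902.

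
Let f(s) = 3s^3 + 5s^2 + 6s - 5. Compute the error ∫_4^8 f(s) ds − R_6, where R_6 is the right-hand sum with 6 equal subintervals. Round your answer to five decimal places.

Exact integral: ∫_4^8 f(s) ds ≈ 3750.6666667.
R_6 ≈ 4304.1481481.
Error ≈ 3750.6666667 − 4304.1481481 ≈ -553.48148.

-553.48148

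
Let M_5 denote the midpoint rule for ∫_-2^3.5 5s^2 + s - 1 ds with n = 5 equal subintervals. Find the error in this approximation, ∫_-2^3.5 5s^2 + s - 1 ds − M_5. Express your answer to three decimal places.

2.773

Exact integral: ∫_-2^3.5 f(s) ds ≈ 83.41667.
M_5 = 80.64375.
Error ≈ 83.41667 − 80.64375 ≈ 2.773.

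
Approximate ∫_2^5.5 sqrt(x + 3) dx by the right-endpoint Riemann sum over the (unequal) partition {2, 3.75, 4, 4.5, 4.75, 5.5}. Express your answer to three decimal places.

Subinterval widths: 1.75, 0.25, 0.5, 0.25, 0.75.
Right endpoints: 3.75, 4, 4.5, 4.75, 5.5.
f(3.75) ≈ 2.598, f(4) ≈ 2.646, f(4.5) ≈ 2.739, f(4.75) ≈ 2.784, f(5.5) ≈ 2.915.
Sum = Σ Δx_i · f(x_i).
Sum ≈ 9.460.

9.460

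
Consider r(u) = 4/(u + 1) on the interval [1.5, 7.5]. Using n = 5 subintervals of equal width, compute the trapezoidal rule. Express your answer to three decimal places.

4.964

Δu = (7.5 − 1.5)/5 = 1.2.
r(1.5) = 1.6, r(2.7) = 40/37, r(3.9) = 40/49, r(5.1) = 40/61, r(6.3) = 40/73, r(7.5) = 8/17.
T_5 = (Δu/2)·[r(u_0) + 2r(u_1) + ... + 2r(u_{4}) + r(u_5)].
Sum ≈ 4.964.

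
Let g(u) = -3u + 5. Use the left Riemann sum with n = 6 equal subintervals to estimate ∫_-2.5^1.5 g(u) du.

Δu = (1.5 − (-2.5))/6 = 2/3.
Left endpoints: -2.5, -11/6, -7/6, -0.5, 1/6, 5/6.
g(-2.5) = 12.5, g(-11/6) = 10.5, g(-7/6) = 8.5, g(-0.5) = 6.5, g(1/6) = 4.5, g(5/6) = 2.5.
Sum = Δu · [g(-2.5) + g(-11/6) + g(-7/6) + ...].
Sum = 30.

30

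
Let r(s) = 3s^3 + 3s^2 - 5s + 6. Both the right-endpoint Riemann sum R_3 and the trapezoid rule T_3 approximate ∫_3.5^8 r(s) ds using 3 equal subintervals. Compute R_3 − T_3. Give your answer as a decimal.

R_3 = 4573.6875.
T_3 = 3418.59375.
R_3 − T_3 = 1155.09375.

1155.09375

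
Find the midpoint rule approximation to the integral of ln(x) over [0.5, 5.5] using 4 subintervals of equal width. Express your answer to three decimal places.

4.818

Δx = (5.5 − 0.5)/4 = 1.25.
Midpoints: 1.125, 2.375, 3.625, 4.875.
f(1.125) ≈ 0.118, f(2.375) ≈ 0.865, f(3.625) ≈ 1.288, f(4.875) ≈ 1.584.
Sum = Δx · [f(1.125) + f(2.375) + f(3.625) + f(4.875)].
Sum ≈ 4.818.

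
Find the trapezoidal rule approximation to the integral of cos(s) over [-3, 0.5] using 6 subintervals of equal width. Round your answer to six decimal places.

Δs = (0.5 − (-3))/6 = 7/12.
f(-3) ≈ -0.989992, f(-29/12) ≈ -0.748549, f(-11/6) ≈ -0.259531, f(-1.25) ≈ 0.315322, f(-2/3) ≈ 0.785887, f(-1/12) ≈ 0.996530, f(0.5) ≈ 0.877583.
T_6 = (Δs/2)·[f(s_0) + 2f(s_1) + ... + 2f(s_{5}) + f(s_6)].
Sum ≈ 0.602848.

0.602848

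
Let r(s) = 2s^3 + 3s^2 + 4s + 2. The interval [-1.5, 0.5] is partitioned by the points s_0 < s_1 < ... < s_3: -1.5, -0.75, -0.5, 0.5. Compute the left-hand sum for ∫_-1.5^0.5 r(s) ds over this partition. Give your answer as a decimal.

-2.5390625

Subinterval widths: 0.75, 0.25, 1.
Left endpoints: -1.5, -0.75, -0.5.
r(-1.5) = -4, r(-0.75) = -0.15625, r(-0.5) = 0.5.
Sum = Σ Δs_i · r(s_i).
Sum = -2.5390625.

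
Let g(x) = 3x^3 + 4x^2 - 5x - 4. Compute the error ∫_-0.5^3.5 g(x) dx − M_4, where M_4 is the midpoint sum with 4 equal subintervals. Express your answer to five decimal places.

5.83333

Exact integral: ∫_-0.5^3.5 g(x) dx ≈ 123.8333333.
M_4 = 118.
Error ≈ 123.8333333 − 118 ≈ 5.83333.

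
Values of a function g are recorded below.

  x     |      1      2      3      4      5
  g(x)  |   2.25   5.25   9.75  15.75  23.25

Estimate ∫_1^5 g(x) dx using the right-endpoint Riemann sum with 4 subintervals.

Δx = 1.
Sum = 1·[5.25 + 9.75 + 15.75 + 23.25] = 54.

54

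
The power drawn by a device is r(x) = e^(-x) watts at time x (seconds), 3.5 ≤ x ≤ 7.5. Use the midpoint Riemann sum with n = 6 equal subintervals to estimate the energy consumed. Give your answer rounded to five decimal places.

Δx = (7.5 − 3.5)/6 = 2/3.
Midpoints: 23/6, 4.5, 31/6, 35/6, 6.5, 43/6.
r(23/6) ≈ 0.02164, r(4.5) ≈ 0.01111, r(31/6) ≈ 0.00570, r(35/6) ≈ 0.00293, r(6.5) ≈ 0.00150, r(43/6) ≈ 0.00077.
Sum = Δx · [r(23/6) + r(4.5) + r(31/6) + ...].
Sum ≈ 0.02910.

0.02910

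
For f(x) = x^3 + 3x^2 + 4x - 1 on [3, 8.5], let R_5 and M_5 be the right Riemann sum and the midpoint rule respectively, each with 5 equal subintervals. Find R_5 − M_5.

R_5 = 2454.7325.
M_5 = 1981.6603125.
R_5 − M_5 = 473.0721875.

473.0721875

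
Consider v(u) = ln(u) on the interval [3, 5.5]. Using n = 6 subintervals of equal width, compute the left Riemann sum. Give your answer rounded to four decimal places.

Δu = (5.5 − 3)/6 = 5/12.
Left endpoints: 3, 41/12, 23/6, 4.25, 14/3, 61/12.
v(3) ≈ 1.0986, v(41/12) ≈ 1.2287, v(23/6) ≈ 1.3437, v(4.25) ≈ 1.4469, v(14/3) ≈ 1.5404, v(61/12) ≈ 1.6260.
Sum = Δu · [v(3) + v(41/12) + v(23/6) + ...].
Sum ≈ 3.4518.

3.4518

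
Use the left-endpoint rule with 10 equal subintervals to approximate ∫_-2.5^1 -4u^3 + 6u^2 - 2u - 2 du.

89.009375

Δu = (1 − (-2.5))/10 = 0.35.
Left endpoints: -2.5, -2.15, -1.8, -1.45, -1.1, -0.75, -0.4, -0.05, 0.3, 0.65.
f(-2.5) = 103, f(-2.15) = 69.7885, f(-1.8) = 44.368, f(-1.45) = 25.7095, f(-1.1) = 12.784, f(-0.75) = 4.5625, f(-0.4) = 0.016, f(-0.05) = -1.8845, f(0.3) = -2.168, f(0.65) = -1.8635.
Sum = Δu · [f(-2.5) + f(-2.15) + f(-1.8) + ...].
Sum = 89.009375.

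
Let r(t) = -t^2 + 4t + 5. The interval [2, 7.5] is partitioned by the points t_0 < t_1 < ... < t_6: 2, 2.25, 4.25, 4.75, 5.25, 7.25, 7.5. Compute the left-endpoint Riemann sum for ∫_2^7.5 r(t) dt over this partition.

15.046875

Subinterval widths: 0.25, 2, 0.5, 0.5, 2, 0.25.
Left endpoints: 2, 2.25, 4.25, 4.75, 5.25, 7.25.
r(2) = 9, r(2.25) = 8.9375, r(4.25) = 3.9375, r(4.75) = 1.4375, r(5.25) = -1.5625, r(7.25) = -18.5625.
Sum = Σ Δt_i · r(t_i).
Sum = 15.046875.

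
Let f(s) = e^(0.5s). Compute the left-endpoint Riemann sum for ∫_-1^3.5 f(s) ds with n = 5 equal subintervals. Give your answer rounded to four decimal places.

Δs = (3.5 − (-1))/5 = 0.9.
Left endpoints: -1, -0.1, 0.8, 1.7, 2.6.
f(-1) ≈ 0.6065, f(-0.1) ≈ 0.9512, f(0.8) ≈ 1.4918, f(1.7) ≈ 2.3396, f(2.6) ≈ 3.6693.
Sum = Δs · [f(-1) + f(-0.1) + f(0.8) + f(1.7) + f(2.6)].
Sum ≈ 8.1527.

8.1527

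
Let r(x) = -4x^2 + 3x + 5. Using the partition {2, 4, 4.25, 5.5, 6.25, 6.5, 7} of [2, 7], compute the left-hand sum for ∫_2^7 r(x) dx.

-269.875

Subinterval widths: 2, 0.25, 1.25, 0.75, 0.25, 0.5.
Left endpoints: 2, 4, 4.25, 5.5, 6.25, 6.5.
r(2) = -5, r(4) = -47, r(4.25) = -54.5, r(5.5) = -99.5, r(6.25) = -132.5, r(6.5) = -144.5.
Sum = Σ Δx_i · r(x_i).
Sum = -269.875.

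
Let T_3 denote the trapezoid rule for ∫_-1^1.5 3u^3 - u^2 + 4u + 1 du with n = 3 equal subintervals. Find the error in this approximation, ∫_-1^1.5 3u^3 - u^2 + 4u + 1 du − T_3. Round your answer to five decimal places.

-0.36169

Exact integral: ∫_-1^1.5 f(u) du ≈ 6.5885417.
T_3 ≈ 6.9502315.
Error ≈ 6.5885417 − 6.9502315 ≈ -0.36169.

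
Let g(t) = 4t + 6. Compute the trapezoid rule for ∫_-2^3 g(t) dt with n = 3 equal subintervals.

Δt = (3 − (-2))/3 = 5/3.
g(-2) = -2, g(-1/3) = 14/3, g(4/3) = 34/3, g(3) = 18.
T_3 = (Δt/2)·[g(t_0) + 2g(t_1) + 2g(t_2) + g(t_3)].
Sum = 40.

40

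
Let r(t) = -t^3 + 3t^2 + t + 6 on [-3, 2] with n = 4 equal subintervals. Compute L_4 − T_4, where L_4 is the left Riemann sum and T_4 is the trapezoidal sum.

L_4 = 112.734375.
T_4 = 84.609375.
L_4 − T_4 = 28.125.

28.125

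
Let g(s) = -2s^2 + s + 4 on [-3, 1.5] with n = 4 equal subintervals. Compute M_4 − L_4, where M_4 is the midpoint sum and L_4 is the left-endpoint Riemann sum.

M_4 = -4.67578125.
L_4 = -17.6484375.
M_4 − L_4 = 12.97265625.

12.97265625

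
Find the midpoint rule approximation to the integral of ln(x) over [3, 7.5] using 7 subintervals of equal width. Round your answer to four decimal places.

Δx = (7.5 − 3)/7 = 9/14.
Midpoints: 93/28, 111/28, 129/28, 5.25, 165/28, 183/28, 201/28.
f(93/28) ≈ 1.2004, f(111/28) ≈ 1.3773, f(129/28) ≈ 1.5276, f(5.25) ≈ 1.6582, f(165/28) ≈ 1.7737, f(183/28) ≈ 1.8773, f(201/28) ≈ 1.9711.
Sum = Δx · [f(93/28) + f(111/28) + f(129/28) + ...].
Sum ≈ 7.3194.

7.3194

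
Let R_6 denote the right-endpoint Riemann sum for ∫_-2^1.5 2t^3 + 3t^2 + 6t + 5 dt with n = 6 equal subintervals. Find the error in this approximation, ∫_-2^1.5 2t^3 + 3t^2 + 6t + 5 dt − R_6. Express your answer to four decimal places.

-11.5269

Exact integral: ∫_-2^1.5 f(t) dt = 18.15625.
R_6 ≈ 29.683160.
Error ≈ 18.15625 − 29.683160 ≈ -11.5269.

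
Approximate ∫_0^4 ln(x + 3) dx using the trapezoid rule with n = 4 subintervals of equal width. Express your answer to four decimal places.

Δx = (4 − 0)/4 = 1.
f(0) ≈ 1.0986, f(1) ≈ 1.3863, f(2) ≈ 1.6094, f(3) ≈ 1.7918, f(4) ≈ 1.9459.
T_4 = (Δx/2)·[f(x_0) + 2f(x_1) + 2f(x_2) + 2f(x_3) + f(x_4)].
Sum ≈ 6.3098.

6.3098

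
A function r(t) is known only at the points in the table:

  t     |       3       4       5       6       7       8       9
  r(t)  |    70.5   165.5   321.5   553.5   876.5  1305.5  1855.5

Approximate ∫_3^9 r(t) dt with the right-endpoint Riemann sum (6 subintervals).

Δt = 1.
Sum = 1·[165.5 + 321.5 + 553.5 + 876.5 + 1305.5 + 1855.5] = 5078.

5078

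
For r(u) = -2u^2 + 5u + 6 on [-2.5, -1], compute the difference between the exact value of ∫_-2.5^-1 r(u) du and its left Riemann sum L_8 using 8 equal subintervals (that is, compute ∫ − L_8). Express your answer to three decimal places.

1.705

Exact integral: ∫_-2.5^-1 r(u) du = -13.875.
L_8 ≈ -15.58008.
Error ≈ -13.875 − (-15.58008) ≈ 1.705.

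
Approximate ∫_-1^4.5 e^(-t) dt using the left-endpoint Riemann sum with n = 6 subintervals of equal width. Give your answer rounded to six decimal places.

4.134922

Δt = (4.5 − (-1))/6 = 11/12.
Left endpoints: -1, -1/12, 5/6, 1.75, 8/3, 43/12.
f(-1) ≈ 2.718282, f(-1/12) ≈ 1.086904, f(5/6) ≈ 0.434598, f(1.75) ≈ 0.173774, f(8/3) ≈ 0.069483, f(43/12) ≈ 0.027783.
Sum = Δt · [f(-1) + f(-1/12) + f(5/6) + ...].
Sum ≈ 4.134922.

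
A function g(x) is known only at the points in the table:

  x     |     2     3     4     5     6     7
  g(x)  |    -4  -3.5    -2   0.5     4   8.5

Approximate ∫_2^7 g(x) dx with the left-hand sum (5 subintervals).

Δx = 1.
Sum = 1·[(-4) + (-3.5) + (-2) + 0.5 + 4] = -5.

-5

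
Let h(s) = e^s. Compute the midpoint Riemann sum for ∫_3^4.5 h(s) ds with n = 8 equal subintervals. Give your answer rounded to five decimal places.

69.82926

Δs = (4.5 − 3)/8 = 0.1875.
Midpoints: 3.09375, 3.28125, 3.46875, 3.65625, 3.84375, 4.03125, 4.21875, 4.40625.
h(3.09375) ≈ 22.05965, h(3.28125) ≈ 26.60901, h(3.46875) ≈ 32.09660, h(3.65625) ≈ 38.71589, h(3.84375) ≈ 46.70027, h(4.03125) ≈ 56.33128, h(4.21875) ≈ 67.94850, h(4.40625) ≈ 81.96153.
Sum = Δs · [h(3.09375) + h(3.28125) + h(3.46875) + ...].
Sum ≈ 69.82926.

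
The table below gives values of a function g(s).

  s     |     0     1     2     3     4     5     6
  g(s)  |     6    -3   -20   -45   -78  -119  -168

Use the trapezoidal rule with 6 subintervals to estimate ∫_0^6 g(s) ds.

Δs = 1.
T_6 = (1/2)·[6 + 2·(-3) + 2·(-20) + 2·(-45) + 2·(-78) + 2·(-119) + (-168)] = -346.

-346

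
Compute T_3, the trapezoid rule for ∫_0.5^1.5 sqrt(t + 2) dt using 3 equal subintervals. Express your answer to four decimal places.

Δt = (1.5 − 0.5)/3 = 1/3.
f(0.5) ≈ 1.5811, f(5/6) ≈ 1.6833, f(7/6) ≈ 1.7795, f(1.5) ≈ 1.8708.
T_3 = (Δt/2)·[f(t_0) + 2f(t_1) + 2f(t_2) + f(t_3)].
Sum ≈ 1.7296.

1.7296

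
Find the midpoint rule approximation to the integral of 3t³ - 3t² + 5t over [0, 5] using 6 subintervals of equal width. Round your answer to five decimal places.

Δt = (5 − 0)/6 = 5/6.
Midpoints: 5/12, 1.25, 25/12, 35/12, 3.75, 55/12.
f(5/12) = 1025/576, f(1.25) = 7.421875, f(25/12) = 14125/576, f(35/12) = 36575/576, f(3.75) = 134.765625, f(55/12) = 143275/576.
Sum = Δt · [f(5/12) + f(1.25) + f(25/12) + ...].
Sum ≈ 400.60764.

400.60764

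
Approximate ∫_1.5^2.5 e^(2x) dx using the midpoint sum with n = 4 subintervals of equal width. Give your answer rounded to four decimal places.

63.5003

Δx = (2.5 − 1.5)/4 = 0.25.
Midpoints: 1.625, 1.875, 2.125, 2.375.
f(1.625) ≈ 25.7903, f(1.875) ≈ 42.5211, f(2.125) ≈ 70.1054, f(2.375) ≈ 115.5843.
Sum = Δx · [f(1.625) + f(1.875) + f(2.125) + f(2.375)].
Sum ≈ 63.5003.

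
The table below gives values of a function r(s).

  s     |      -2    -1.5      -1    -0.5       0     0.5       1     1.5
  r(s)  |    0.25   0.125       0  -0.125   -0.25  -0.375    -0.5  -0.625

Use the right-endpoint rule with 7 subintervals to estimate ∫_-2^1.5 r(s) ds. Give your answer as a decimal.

-0.875

Δs = 0.5.
Sum = 0.5·[0.125 + 0 + (-0.125) + (-0.25) + (-0.375) + (-0.5) + (-0.625)] = -0.875.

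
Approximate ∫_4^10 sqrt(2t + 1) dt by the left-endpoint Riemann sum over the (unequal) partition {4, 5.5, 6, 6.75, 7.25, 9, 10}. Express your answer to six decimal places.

Subinterval widths: 1.5, 0.5, 0.75, 0.5, 1.75, 1.
Left endpoints: 4, 5.5, 6, 6.75, 7.25, 9.
f(4) ≈ 3.000000, f(5.5) ≈ 3.464102, f(6) ≈ 3.605551, f(6.75) ≈ 3.807887, f(7.25) ≈ 3.937004, f(9) ≈ 4.358899.
Sum = Σ Δt_i · f(t_i).
Sum ≈ 22.088813.

22.088813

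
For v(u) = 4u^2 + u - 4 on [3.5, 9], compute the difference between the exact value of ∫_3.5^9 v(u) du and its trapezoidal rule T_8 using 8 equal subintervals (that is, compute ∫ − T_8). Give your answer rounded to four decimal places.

Exact integral: ∫_3.5^9 v(u) du ≈ 927.208333.
T_8 = 928.94140625.
Error ≈ 927.208333 − 928.94140625 ≈ -1.7331.

-1.7331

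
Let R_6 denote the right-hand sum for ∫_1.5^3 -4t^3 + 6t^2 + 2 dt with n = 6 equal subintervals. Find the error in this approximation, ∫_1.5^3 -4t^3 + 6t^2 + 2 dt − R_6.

7.078125

Exact integral: ∫_1.5^3 f(t) dt = -25.6875.
R_6 = -32.765625.
Error = -25.6875 − (-32.765625) = 7.078125.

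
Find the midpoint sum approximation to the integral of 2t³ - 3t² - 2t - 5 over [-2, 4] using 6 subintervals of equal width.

Δt = (4 − (-2))/6 = 1.
Midpoints: -1.5, -0.5, 0.5, 1.5, 2.5, 3.5.
f(-1.5) = -15.5, f(-0.5) = -5, f(0.5) = -6.5, f(1.5) = -8, f(2.5) = 2.5, f(3.5) = 37.
Sum = Δt · [f(-1.5) + f(-0.5) + f(0.5) + ...].
Sum = 4.5.

4.5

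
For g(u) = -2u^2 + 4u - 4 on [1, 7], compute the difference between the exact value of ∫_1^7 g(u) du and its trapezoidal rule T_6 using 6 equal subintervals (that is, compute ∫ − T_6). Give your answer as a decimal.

2

Exact integral: ∫_1^7 g(u) du = -156.
T_6 = -158.
Error = -156 − (-158) = 2.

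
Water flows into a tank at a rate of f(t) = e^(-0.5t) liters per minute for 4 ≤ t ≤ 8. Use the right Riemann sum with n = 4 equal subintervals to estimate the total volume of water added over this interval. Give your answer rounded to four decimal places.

0.1804

Δt = (8 − 4)/4 = 1.
Right endpoints: 5, 6, 7, 8.
f(5) ≈ 0.0821, f(6) ≈ 0.0498, f(7) ≈ 0.0302, f(8) ≈ 0.0183.
Sum = Δt · [f(5) + f(6) + f(7) + f(8)].
Sum ≈ 0.1804.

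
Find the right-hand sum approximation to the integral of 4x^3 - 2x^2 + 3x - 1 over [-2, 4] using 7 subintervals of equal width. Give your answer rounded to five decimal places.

Δx = (4 − (-2))/7 = 6/7.
Right endpoints: -8/7, -2/7, 4/7, 10/7, 16/7, 22/7, 4.
f(-8/7) = -4463/343, f(-2/7) = -725/343, f(4/7) = 277/343, f(10/7) = 3727/343, f(16/7) = 14809/343, f(22/7) = 38707/343, f(4) = 235.
Sum = Δx · [f(-8/7) + f(-2/7) + f(4/7) + ...].
Sum ≈ 332.20408.

332.20408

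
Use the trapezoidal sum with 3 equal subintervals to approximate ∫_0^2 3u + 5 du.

16

Δu = (2 − 0)/3 = 2/3.
f(0) = 5, f(2/3) = 7, f(4/3) = 9, f(2) = 11.
T_3 = (Δu/2)·[f(u_0) + 2f(u_1) + 2f(u_2) + f(u_3)].
Sum = 16.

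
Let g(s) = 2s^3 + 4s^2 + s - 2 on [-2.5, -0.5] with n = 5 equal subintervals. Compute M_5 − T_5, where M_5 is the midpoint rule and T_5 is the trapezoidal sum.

M_5 = -5.7.
T_5 = -6.1.
M_5 − T_5 = 0.4.

0.4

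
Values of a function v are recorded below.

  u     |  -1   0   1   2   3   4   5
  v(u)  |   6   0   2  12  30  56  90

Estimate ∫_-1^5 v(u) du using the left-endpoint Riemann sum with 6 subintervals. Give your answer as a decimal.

Δu = 1.
Sum = 1·[6 + 0 + 2 + 12 + 30 + 56] = 106.

106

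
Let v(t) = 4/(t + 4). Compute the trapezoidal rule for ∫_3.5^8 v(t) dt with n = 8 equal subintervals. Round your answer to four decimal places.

Δt = (8 − 3.5)/8 = 0.5625.
v(3.5) = 8/15, v(4.0625) = 64/129, v(4.625) = 32/69, v(5.1875) = 64/147, v(5.75) = 16/39, v(6.3125) = 64/165, v(6.875) = 32/87, v(7.4375) = 64/183, v(8) = 1/3.
T_8 = (Δt/2)·[v(t_0) + 2v(t_1) + ... + 2v(t_{7}) + v(t_8)].
Sum ≈ 1.8812.

1.8812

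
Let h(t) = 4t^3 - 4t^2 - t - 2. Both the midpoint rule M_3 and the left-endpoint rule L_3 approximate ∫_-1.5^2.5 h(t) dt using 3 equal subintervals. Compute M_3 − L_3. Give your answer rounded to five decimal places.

M_3 ≈ -2.5185185.
L_3 ≈ -36.2962963.
M_3 − L_3 ≈ 33.77778.

33.77778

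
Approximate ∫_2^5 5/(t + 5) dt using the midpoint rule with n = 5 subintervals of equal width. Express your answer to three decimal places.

1.783

Δt = (5 − 2)/5 = 0.6.
Midpoints: 2.3, 2.9, 3.5, 4.1, 4.7.
f(2.3) = 50/73, f(2.9) = 50/79, f(3.5) = 10/17, f(4.1) = 50/91, f(4.7) = 50/97.
Sum = Δt · [f(2.3) + f(2.9) + f(3.5) + f(4.1) + f(4.7)].
Sum ≈ 1.783.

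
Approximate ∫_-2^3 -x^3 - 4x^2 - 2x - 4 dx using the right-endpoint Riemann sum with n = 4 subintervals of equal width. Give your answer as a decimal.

Δx = (3 − (-2))/4 = 1.25.
Right endpoints: -0.75, 0.5, 1.75, 3.
f(-0.75) = -4.328125, f(0.5) = -6.125, f(1.75) = -25.109375, f(3) = -73.
Sum = Δx · [f(-0.75) + f(0.5) + f(1.75) + f(3)].
Sum = -135.703125.

-135.703125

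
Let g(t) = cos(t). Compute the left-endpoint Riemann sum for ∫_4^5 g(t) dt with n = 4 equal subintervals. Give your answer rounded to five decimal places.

Δt = (5 − 4)/4 = 0.25.
Left endpoints: 4, 4.25, 4.5, 4.75.
g(4) ≈ -0.65364, g(4.25) ≈ -0.44609, g(4.5) ≈ -0.21080, g(4.75) ≈ 0.03760.
Sum = Δt · [g(4) + g(4.25) + g(4.5) + g(4.75)].
Sum ≈ -0.31823.

-0.31823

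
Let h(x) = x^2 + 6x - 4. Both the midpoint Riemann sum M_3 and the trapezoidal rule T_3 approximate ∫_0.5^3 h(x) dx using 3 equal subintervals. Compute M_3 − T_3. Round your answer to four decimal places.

M_3 ≈ 25.063657.
T_3 ≈ 25.497685.
M_3 − T_3 ≈ -0.4340.

-0.4340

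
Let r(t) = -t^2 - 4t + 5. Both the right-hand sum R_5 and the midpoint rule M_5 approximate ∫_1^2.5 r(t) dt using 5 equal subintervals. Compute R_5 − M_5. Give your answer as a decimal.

-1.72125

R_5 = -9.585.
M_5 = -7.86375.
R_5 − M_5 = -1.72125.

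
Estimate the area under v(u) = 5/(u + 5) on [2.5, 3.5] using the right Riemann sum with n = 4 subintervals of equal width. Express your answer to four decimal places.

Δu = (3.5 − 2.5)/4 = 0.25.
Right endpoints: 2.75, 3, 3.25, 3.5.
v(2.75) = 20/31, v(3) = 0.625, v(3.25) = 20/33, v(3.5) = 10/17.
Sum = Δu · [v(2.75) + v(3) + v(3.25) + v(3.5)].
Sum ≈ 0.6161.

0.6161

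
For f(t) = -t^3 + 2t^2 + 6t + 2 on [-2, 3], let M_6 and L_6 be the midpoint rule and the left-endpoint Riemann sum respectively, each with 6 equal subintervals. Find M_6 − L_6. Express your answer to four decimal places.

M_6 ≈ 31.938657.
L_6 ≈ 30.289352.
M_6 − L_6 ≈ 1.6493.

1.6493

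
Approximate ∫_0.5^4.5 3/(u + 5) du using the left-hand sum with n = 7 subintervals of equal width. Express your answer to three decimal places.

1.707

Δu = (4.5 − 0.5)/7 = 4/7.
Left endpoints: 0.5, 15/14, 23/14, 31/14, 39/14, 47/14, 55/14.
f(0.5) = 6/11, f(15/14) = 42/85, f(23/14) = 14/31, f(31/14) = 42/101, f(39/14) = 42/109, f(47/14) = 14/39, f(55/14) = 0.336.
Sum = Δu · [f(0.5) + f(15/14) + f(23/14) + ...].
Sum ≈ 1.707.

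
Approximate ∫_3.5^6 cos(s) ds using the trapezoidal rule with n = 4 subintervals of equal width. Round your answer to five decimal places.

0.06903

Δs = (6 − 3.5)/4 = 0.625.
f(3.5) ≈ -0.93646, f(4.125) ≈ -0.55419, f(4.75) ≈ 0.03760, f(5.375) ≈ 0.61518, f(6) ≈ 0.96017.
T_4 = (Δs/2)·[f(s_0) + 2f(s_1) + 2f(s_2) + 2f(s_3) + f(s_4)].
Sum ≈ 0.06903.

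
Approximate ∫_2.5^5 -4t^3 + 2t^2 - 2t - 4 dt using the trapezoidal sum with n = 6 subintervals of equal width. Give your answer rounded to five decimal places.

-544.88137

Δt = (5 − 2.5)/6 = 5/12.
f(2.5) = -59, f(35/12) = -39773/432, f(10/3) = -3688/27, f(3.75) = -194.3125, f(25/6) = -7208/27, f(55/12) = -153913/432, f(5) = -464.
T_6 = (Δt/2)·[f(t_0) + 2f(t_1) + ... + 2f(t_{5}) + f(t_6)].
Sum ≈ -544.88137.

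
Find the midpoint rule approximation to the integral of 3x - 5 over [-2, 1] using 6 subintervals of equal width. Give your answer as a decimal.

Δx = (1 − (-2))/6 = 0.5.
Midpoints: -1.75, -1.25, -0.75, -0.25, 0.25, 0.75.
f(-1.75) = -10.25, f(-1.25) = -8.75, f(-0.75) = -7.25, f(-0.25) = -5.75, f(0.25) = -4.25, f(0.75) = -2.75.
Sum = Δx · [f(-1.75) + f(-1.25) + f(-0.75) + ...].
Sum = -19.5.

-19.5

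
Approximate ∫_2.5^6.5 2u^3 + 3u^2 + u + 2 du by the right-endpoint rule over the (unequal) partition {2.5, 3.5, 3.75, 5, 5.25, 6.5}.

1531.8125

Subinterval widths: 1, 0.25, 1.25, 0.25, 1.25.
Right endpoints: 3.5, 3.75, 5, 5.25, 6.5.
f(3.5) = 128, f(3.75) = 153.40625, f(5) = 332, f(5.25) = 379.34375, f(6.5) = 684.5.
Sum = Σ Δu_i · f(u_i).
Sum = 1531.8125.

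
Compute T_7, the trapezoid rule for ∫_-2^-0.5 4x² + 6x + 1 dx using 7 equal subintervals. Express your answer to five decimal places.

Δx = (-0.5 − (-2))/7 = 3/14.
f(-2) = 5, f(-25/14) = 149/49, f(-11/7) = 71/49, f(-19/14) = 11/49, f(-8/7) = -31/49, f(-13/14) = -55/49, f(-5/7) = -61/49, f(-0.5) = -1.
T_7 = (Δx/2)·[f(x_0) + 2f(x_1) + ... + 2f(x_{6}) + f(x_7)].
Sum ≈ 0.79592.

0.79592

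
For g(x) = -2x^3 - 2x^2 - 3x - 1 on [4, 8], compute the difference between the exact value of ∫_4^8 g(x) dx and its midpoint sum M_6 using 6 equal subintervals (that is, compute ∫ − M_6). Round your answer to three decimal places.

-5.630

Exact integral: ∫_4^8 g(x) dx ≈ -2294.66667.
M_6 ≈ -2289.03704.
Error ≈ -2294.66667 − (-2289.03704) ≈ -5.630.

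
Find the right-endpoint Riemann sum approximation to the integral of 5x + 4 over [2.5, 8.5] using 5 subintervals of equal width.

207

Δx = (8.5 − 2.5)/5 = 1.2.
Right endpoints: 3.7, 4.9, 6.1, 7.3, 8.5.
f(3.7) = 22.5, f(4.9) = 28.5, f(6.1) = 34.5, f(7.3) = 40.5, f(8.5) = 46.5.
Sum = Δx · [f(3.7) + f(4.9) + f(6.1) + f(7.3) + f(8.5)].
Sum = 207.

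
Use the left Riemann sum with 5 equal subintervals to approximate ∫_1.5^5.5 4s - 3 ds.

Δs = (5.5 − 1.5)/5 = 0.8.
Left endpoints: 1.5, 2.3, 3.1, 3.9, 4.7.
f(1.5) = 3, f(2.3) = 6.2, f(3.1) = 9.4, f(3.9) = 12.6, f(4.7) = 15.8.
Sum = Δs · [f(1.5) + f(2.3) + f(3.1) + f(3.9) + f(4.7)].
Sum = 37.6.

37.6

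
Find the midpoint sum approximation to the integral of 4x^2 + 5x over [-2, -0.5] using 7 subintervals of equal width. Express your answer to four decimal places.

Δx = (-0.5 − (-2))/7 = 3/14.
Midpoints: -53/28, -47/28, -41/28, -1.25, -29/28, -23/28, -17/28.
f(-53/28) = 477/98, f(-47/28) = 141/49, f(-41/28) = 123/98, f(-1.25) = 0, f(-29/28) = -87/98, f(-23/28) = -69/49, f(-17/28) = -153/98.
Sum = Δx · [f(-53/28) + f(-47/28) + f(-41/28) + ...].
Sum ≈ 1.1020.

1.1020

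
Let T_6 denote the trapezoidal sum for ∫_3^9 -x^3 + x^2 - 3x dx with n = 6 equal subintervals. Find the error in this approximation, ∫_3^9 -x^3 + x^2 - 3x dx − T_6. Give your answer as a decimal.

Exact integral: ∫_3^9 f(x) dx = -1494.
T_6 = -1511.
Error = -1494 − (-1511) = 17.

17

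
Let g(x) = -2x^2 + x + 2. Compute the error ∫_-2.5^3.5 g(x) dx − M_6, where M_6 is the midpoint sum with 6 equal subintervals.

-1

Exact integral: ∫_-2.5^3.5 g(x) dx = -24.
M_6 = -23.
Error = -24 − (-23) = -1.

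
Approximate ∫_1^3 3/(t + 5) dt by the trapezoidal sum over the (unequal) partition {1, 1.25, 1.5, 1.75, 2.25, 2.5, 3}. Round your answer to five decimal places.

0.86347

Subinterval widths: 0.25, 0.25, 0.25, 0.5, 0.25, 0.5.
f(1) = 0.5, f(1.25) = 0.48, f(1.5) = 6/13, f(1.75) = 4/9, f(2.25) = 12/29, f(2.5) = 0.4, f(3) = 0.375.
On each subinterval the trapezoid contributes (Δt_i/2)·[f(t_{i-1}) + f(t_i)].
Sum ≈ 0.86347.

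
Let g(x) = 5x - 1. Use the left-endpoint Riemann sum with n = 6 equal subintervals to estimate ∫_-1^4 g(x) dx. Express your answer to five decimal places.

Δx = (4 − (-1))/6 = 5/6.
Left endpoints: -1, -1/6, 2/3, 1.5, 7/3, 19/6.
g(-1) = -6, g(-1/6) = -11/6, g(2/3) = 7/3, g(1.5) = 6.5, g(7/3) = 32/3, g(19/6) = 89/6.
Sum = Δx · [g(-1) + g(-1/6) + g(2/3) + ...].
Sum ≈ 22.08333.

22.08333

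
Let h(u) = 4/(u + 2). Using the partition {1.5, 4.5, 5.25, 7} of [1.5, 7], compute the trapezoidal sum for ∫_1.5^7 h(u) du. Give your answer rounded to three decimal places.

Subinterval widths: 3, 0.75, 1.75.
h(1.5) = 8/7, h(4.5) = 8/13, h(5.25) = 16/29, h(7) = 4/9.
On each subinterval the trapezoid contributes (Δu_i/2)·[h(u_{i-1}) + h(u_i)].
Sum ≈ 3.947.

3.947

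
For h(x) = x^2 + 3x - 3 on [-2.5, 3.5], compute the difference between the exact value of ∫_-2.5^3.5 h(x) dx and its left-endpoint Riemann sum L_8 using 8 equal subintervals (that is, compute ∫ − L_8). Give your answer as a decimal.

Exact integral: ∫_-2.5^3.5 h(x) dx = 10.5.
L_8 = 2.0625.
Error = 10.5 − 2.0625 = 8.4375.

8.4375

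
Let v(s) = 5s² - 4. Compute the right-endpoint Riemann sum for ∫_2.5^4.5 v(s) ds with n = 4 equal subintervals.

135.75

Δs = (4.5 − 2.5)/4 = 0.5.
Right endpoints: 3, 3.5, 4, 4.5.
v(3) = 41, v(3.5) = 57.25, v(4) = 76, v(4.5) = 97.25.
Sum = Δs · [v(3) + v(3.5) + v(4) + v(4.5)].
Sum = 135.75.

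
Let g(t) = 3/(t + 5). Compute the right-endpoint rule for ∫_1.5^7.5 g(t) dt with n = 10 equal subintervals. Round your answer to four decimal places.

Δt = (7.5 − 1.5)/10 = 0.6.
Right endpoints: 2.1, 2.7, 3.3, 3.9, 4.5, 5.1, 5.7, 6.3, 6.9, 7.5.
g(2.1) = 30/71, g(2.7) = 30/77, g(3.3) = 30/83, g(3.9) = 30/89, g(4.5) = 6/19, g(5.1) = 30/101, g(5.7) = 30/107, g(6.3) = 30/113, g(6.9) = 30/119, g(7.5) = 0.24.
Sum = Δt · [g(2.1) + g(2.7) + g(3.3) + ...].
Sum ≈ 1.8969.

1.8969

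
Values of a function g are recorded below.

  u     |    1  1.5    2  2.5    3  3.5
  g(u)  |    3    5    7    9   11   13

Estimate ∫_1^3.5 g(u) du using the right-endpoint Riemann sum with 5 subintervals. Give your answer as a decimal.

Δu = 0.5.
Sum = 0.5·[5 + 7 + 9 + 11 + 13] = 22.5.

22.5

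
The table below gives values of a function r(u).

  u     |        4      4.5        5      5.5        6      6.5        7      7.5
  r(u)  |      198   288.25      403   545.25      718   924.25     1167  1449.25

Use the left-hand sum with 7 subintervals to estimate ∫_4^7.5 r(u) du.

2121.875

Δu = 0.5.
Sum = 0.5·[198 + 288.25 + 403 + 545.25 + 718 + 924.25 + 1167] = 2121.875.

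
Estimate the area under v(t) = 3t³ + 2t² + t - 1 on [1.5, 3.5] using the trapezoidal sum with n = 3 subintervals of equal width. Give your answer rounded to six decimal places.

141.712963

Δt = (3.5 − 1.5)/3 = 2/3.
v(1.5) = 15.125, v(13/6) = 2957/72, v(17/6) = 86.125, v(3.5) = 155.625.
T_3 = (Δt/2)·[v(t_0) + 2v(t_1) + 2v(t_2) + v(t_3)].
Sum ≈ 141.712963.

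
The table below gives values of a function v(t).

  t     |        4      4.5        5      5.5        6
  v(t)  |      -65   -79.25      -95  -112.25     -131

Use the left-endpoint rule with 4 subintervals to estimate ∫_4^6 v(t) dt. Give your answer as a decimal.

-175.75

Δt = 0.5.
Sum = 0.5·[(-65) + (-79.25) + (-95) + (-112.25)] = -175.75.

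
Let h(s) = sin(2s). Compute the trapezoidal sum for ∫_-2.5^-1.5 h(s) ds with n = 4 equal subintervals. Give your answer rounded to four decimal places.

Δs = (-1.5 − (-2.5))/4 = 0.25.
h(-2.5) ≈ 0.9589, h(-2.25) ≈ 0.9775, h(-2) ≈ 0.7568, h(-1.75) ≈ 0.3508, h(-1.5) ≈ -0.1411.
T_4 = (Δs/2)·[h(s_0) + 2h(s_1) + 2h(s_2) + 2h(s_3) + h(s_4)].
Sum ≈ 0.6235.

0.6235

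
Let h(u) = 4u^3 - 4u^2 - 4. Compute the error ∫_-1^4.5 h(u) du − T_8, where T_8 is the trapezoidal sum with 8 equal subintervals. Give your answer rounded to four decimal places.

Exact integral: ∫_-1^4.5 h(u) du ≈ 264.229167.
T_8 ≈ 271.594727.
Error ≈ 264.229167 − 271.594727 ≈ -7.3656.

-7.3656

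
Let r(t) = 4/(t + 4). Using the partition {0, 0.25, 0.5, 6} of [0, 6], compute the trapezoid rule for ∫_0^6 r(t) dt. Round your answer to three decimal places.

4.016

Subinterval widths: 0.25, 0.25, 5.5.
r(0) = 1, r(0.25) = 16/17, r(0.5) = 8/9, r(6) = 0.4.
On each subinterval the trapezoid contributes (Δt_i/2)·[r(t_{i-1}) + r(t_i)].
Sum ≈ 4.016.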